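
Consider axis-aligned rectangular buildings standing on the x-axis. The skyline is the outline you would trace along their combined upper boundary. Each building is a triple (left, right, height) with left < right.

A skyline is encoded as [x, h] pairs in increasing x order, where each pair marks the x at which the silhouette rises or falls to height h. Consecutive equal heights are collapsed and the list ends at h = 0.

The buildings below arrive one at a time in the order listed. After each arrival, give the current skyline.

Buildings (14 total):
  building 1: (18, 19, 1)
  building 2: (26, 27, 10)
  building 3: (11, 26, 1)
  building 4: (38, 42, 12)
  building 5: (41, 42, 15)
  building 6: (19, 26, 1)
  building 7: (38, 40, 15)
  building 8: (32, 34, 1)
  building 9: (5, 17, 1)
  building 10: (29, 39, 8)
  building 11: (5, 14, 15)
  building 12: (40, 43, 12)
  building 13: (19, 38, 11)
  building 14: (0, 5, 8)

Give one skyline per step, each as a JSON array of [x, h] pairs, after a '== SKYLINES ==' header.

== SKYLINES ==
[[18,1],[19,0]]
[[18,1],[19,0],[26,10],[27,0]]
[[11,1],[26,10],[27,0]]
[[11,1],[26,10],[27,0],[38,12],[42,0]]
[[11,1],[26,10],[27,0],[38,12],[41,15],[42,0]]
[[11,1],[26,10],[27,0],[38,12],[41,15],[42,0]]
[[11,1],[26,10],[27,0],[38,15],[40,12],[41,15],[42,0]]
[[11,1],[26,10],[27,0],[32,1],[34,0],[38,15],[40,12],[41,15],[42,0]]
[[5,1],[26,10],[27,0],[32,1],[34,0],[38,15],[40,12],[41,15],[42,0]]
[[5,1],[26,10],[27,0],[29,8],[38,15],[40,12],[41,15],[42,0]]
[[5,15],[14,1],[26,10],[27,0],[29,8],[38,15],[40,12],[41,15],[42,0]]
[[5,15],[14,1],[26,10],[27,0],[29,8],[38,15],[40,12],[41,15],[42,12],[43,0]]
[[5,15],[14,1],[19,11],[38,15],[40,12],[41,15],[42,12],[43,0]]
[[0,8],[5,15],[14,1],[19,11],[38,15],[40,12],[41,15],[42,12],[43,0]]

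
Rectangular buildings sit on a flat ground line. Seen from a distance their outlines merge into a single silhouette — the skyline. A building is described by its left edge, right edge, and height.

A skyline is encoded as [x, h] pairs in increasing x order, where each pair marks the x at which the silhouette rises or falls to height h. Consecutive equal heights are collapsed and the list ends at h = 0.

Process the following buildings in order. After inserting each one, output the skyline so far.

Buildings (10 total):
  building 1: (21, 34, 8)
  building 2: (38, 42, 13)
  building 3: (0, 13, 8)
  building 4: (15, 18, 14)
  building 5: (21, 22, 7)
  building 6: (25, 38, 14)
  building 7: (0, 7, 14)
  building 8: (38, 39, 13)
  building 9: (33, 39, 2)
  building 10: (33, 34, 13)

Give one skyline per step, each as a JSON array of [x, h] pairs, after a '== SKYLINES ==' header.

== SKYLINES ==
[[21,8],[34,0]]
[[21,8],[34,0],[38,13],[42,0]]
[[0,8],[13,0],[21,8],[34,0],[38,13],[42,0]]
[[0,8],[13,0],[15,14],[18,0],[21,8],[34,0],[38,13],[42,0]]
[[0,8],[13,0],[15,14],[18,0],[21,8],[34,0],[38,13],[42,0]]
[[0,8],[13,0],[15,14],[18,0],[21,8],[25,14],[38,13],[42,0]]
[[0,14],[7,8],[13,0],[15,14],[18,0],[21,8],[25,14],[38,13],[42,0]]
[[0,14],[7,8],[13,0],[15,14],[18,0],[21,8],[25,14],[38,13],[42,0]]
[[0,14],[7,8],[13,0],[15,14],[18,0],[21,8],[25,14],[38,13],[42,0]]
[[0,14],[7,8],[13,0],[15,14],[18,0],[21,8],[25,14],[38,13],[42,0]]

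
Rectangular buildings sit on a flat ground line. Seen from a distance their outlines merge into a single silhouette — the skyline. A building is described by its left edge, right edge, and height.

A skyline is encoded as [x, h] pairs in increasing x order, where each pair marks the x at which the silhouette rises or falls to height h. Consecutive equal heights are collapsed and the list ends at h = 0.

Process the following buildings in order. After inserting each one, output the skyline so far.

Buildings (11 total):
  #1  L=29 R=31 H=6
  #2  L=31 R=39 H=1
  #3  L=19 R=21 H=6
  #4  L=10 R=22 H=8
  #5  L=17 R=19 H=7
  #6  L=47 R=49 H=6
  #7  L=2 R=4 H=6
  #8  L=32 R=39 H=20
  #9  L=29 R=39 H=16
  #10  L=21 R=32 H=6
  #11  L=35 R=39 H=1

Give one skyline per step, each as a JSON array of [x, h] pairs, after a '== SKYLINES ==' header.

== SKYLINES ==
[[29,6],[31,0]]
[[29,6],[31,1],[39,0]]
[[19,6],[21,0],[29,6],[31,1],[39,0]]
[[10,8],[22,0],[29,6],[31,1],[39,0]]
[[10,8],[22,0],[29,6],[31,1],[39,0]]
[[10,8],[22,0],[29,6],[31,1],[39,0],[47,6],[49,0]]
[[2,6],[4,0],[10,8],[22,0],[29,6],[31,1],[39,0],[47,6],[49,0]]
[[2,6],[4,0],[10,8],[22,0],[29,6],[31,1],[32,20],[39,0],[47,6],[49,0]]
[[2,6],[4,0],[10,8],[22,0],[29,16],[32,20],[39,0],[47,6],[49,0]]
[[2,6],[4,0],[10,8],[22,6],[29,16],[32,20],[39,0],[47,6],[49,0]]
[[2,6],[4,0],[10,8],[22,6],[29,16],[32,20],[39,0],[47,6],[49,0]]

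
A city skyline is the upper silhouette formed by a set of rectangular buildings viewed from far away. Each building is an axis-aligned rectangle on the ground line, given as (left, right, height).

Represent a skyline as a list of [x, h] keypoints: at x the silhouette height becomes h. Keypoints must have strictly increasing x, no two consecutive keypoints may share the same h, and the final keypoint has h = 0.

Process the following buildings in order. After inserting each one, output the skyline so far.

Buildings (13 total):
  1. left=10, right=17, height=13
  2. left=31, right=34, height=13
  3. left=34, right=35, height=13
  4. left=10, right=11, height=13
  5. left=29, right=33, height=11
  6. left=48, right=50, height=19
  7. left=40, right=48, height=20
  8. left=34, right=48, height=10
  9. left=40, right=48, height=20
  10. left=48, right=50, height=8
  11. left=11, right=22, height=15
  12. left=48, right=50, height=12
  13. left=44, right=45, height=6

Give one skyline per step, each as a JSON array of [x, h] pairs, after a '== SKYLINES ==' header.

== SKYLINES ==
[[10,13],[17,0]]
[[10,13],[17,0],[31,13],[34,0]]
[[10,13],[17,0],[31,13],[35,0]]
[[10,13],[17,0],[31,13],[35,0]]
[[10,13],[17,0],[29,11],[31,13],[35,0]]
[[10,13],[17,0],[29,11],[31,13],[35,0],[48,19],[50,0]]
[[10,13],[17,0],[29,11],[31,13],[35,0],[40,20],[48,19],[50,0]]
[[10,13],[17,0],[29,11],[31,13],[35,10],[40,20],[48,19],[50,0]]
[[10,13],[17,0],[29,11],[31,13],[35,10],[40,20],[48,19],[50,0]]
[[10,13],[17,0],[29,11],[31,13],[35,10],[40,20],[48,19],[50,0]]
[[10,13],[11,15],[22,0],[29,11],[31,13],[35,10],[40,20],[48,19],[50,0]]
[[10,13],[11,15],[22,0],[29,11],[31,13],[35,10],[40,20],[48,19],[50,0]]
[[10,13],[11,15],[22,0],[29,11],[31,13],[35,10],[40,20],[48,19],[50,0]]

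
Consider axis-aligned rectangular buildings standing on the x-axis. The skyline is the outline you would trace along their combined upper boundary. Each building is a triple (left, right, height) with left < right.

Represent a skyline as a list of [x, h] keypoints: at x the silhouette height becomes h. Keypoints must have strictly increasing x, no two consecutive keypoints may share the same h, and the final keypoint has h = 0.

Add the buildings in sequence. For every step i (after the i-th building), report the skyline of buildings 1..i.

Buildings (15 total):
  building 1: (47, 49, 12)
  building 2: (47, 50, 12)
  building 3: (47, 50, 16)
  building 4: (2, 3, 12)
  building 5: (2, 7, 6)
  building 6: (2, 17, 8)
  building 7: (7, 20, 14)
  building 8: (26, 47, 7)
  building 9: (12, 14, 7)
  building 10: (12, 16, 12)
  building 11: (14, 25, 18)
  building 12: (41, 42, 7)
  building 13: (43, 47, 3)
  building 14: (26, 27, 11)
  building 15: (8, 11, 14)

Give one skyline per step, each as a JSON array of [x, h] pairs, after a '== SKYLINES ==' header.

== SKYLINES ==
[[47,12],[49,0]]
[[47,12],[50,0]]
[[47,16],[50,0]]
[[2,12],[3,0],[47,16],[50,0]]
[[2,12],[3,6],[7,0],[47,16],[50,0]]
[[2,12],[3,8],[17,0],[47,16],[50,0]]
[[2,12],[3,8],[7,14],[20,0],[47,16],[50,0]]
[[2,12],[3,8],[7,14],[20,0],[26,7],[47,16],[50,0]]
[[2,12],[3,8],[7,14],[20,0],[26,7],[47,16],[50,0]]
[[2,12],[3,8],[7,14],[20,0],[26,7],[47,16],[50,0]]
[[2,12],[3,8],[7,14],[14,18],[25,0],[26,7],[47,16],[50,0]]
[[2,12],[3,8],[7,14],[14,18],[25,0],[26,7],[47,16],[50,0]]
[[2,12],[3,8],[7,14],[14,18],[25,0],[26,7],[47,16],[50,0]]
[[2,12],[3,8],[7,14],[14,18],[25,0],[26,11],[27,7],[47,16],[50,0]]
[[2,12],[3,8],[7,14],[14,18],[25,0],[26,11],[27,7],[47,16],[50,0]]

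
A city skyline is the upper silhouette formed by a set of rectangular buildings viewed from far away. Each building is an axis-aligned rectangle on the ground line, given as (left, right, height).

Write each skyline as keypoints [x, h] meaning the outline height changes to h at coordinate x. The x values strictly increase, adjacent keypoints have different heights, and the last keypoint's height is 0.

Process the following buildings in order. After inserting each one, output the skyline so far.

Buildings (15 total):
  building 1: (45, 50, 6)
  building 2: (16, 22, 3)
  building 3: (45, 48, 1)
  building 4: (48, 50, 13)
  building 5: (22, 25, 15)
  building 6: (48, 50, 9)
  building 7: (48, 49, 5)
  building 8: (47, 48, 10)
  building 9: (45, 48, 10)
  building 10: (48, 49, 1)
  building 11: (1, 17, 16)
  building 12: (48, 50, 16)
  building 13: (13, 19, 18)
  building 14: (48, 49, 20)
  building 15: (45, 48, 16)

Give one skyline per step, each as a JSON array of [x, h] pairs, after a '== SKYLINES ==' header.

== SKYLINES ==
[[45,6],[50,0]]
[[16,3],[22,0],[45,6],[50,0]]
[[16,3],[22,0],[45,6],[50,0]]
[[16,3],[22,0],[45,6],[48,13],[50,0]]
[[16,3],[22,15],[25,0],[45,6],[48,13],[50,0]]
[[16,3],[22,15],[25,0],[45,6],[48,13],[50,0]]
[[16,3],[22,15],[25,0],[45,6],[48,13],[50,0]]
[[16,3],[22,15],[25,0],[45,6],[47,10],[48,13],[50,0]]
[[16,3],[22,15],[25,0],[45,10],[48,13],[50,0]]
[[16,3],[22,15],[25,0],[45,10],[48,13],[50,0]]
[[1,16],[17,3],[22,15],[25,0],[45,10],[48,13],[50,0]]
[[1,16],[17,3],[22,15],[25,0],[45,10],[48,16],[50,0]]
[[1,16],[13,18],[19,3],[22,15],[25,0],[45,10],[48,16],[50,0]]
[[1,16],[13,18],[19,3],[22,15],[25,0],[45,10],[48,20],[49,16],[50,0]]
[[1,16],[13,18],[19,3],[22,15],[25,0],[45,16],[48,20],[49,16],[50,0]]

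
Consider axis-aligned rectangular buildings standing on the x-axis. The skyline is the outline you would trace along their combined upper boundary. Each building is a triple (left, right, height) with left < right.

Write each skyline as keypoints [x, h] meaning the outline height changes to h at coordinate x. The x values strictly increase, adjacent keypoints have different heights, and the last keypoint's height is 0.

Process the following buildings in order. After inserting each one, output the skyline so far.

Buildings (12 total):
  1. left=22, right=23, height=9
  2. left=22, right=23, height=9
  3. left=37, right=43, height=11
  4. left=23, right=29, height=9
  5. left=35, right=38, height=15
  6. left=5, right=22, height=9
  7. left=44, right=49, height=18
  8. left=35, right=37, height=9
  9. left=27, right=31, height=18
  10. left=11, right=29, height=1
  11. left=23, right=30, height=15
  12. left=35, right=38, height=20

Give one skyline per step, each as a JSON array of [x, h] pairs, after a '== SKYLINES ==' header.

== SKYLINES ==
[[22,9],[23,0]]
[[22,9],[23,0]]
[[22,9],[23,0],[37,11],[43,0]]
[[22,9],[29,0],[37,11],[43,0]]
[[22,9],[29,0],[35,15],[38,11],[43,0]]
[[5,9],[29,0],[35,15],[38,11],[43,0]]
[[5,9],[29,0],[35,15],[38,11],[43,0],[44,18],[49,0]]
[[5,9],[29,0],[35,15],[38,11],[43,0],[44,18],[49,0]]
[[5,9],[27,18],[31,0],[35,15],[38,11],[43,0],[44,18],[49,0]]
[[5,9],[27,18],[31,0],[35,15],[38,11],[43,0],[44,18],[49,0]]
[[5,9],[23,15],[27,18],[31,0],[35,15],[38,11],[43,0],[44,18],[49,0]]
[[5,9],[23,15],[27,18],[31,0],[35,20],[38,11],[43,0],[44,18],[49,0]]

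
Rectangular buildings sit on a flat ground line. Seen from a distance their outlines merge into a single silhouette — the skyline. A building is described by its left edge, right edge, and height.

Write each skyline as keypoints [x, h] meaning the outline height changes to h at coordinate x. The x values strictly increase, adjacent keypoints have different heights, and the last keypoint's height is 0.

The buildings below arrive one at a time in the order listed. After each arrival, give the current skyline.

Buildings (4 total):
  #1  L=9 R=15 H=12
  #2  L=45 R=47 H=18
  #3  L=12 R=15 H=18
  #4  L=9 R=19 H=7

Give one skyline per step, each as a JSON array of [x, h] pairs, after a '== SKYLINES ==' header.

== SKYLINES ==
[[9,12],[15,0]]
[[9,12],[15,0],[45,18],[47,0]]
[[9,12],[12,18],[15,0],[45,18],[47,0]]
[[9,12],[12,18],[15,7],[19,0],[45,18],[47,0]]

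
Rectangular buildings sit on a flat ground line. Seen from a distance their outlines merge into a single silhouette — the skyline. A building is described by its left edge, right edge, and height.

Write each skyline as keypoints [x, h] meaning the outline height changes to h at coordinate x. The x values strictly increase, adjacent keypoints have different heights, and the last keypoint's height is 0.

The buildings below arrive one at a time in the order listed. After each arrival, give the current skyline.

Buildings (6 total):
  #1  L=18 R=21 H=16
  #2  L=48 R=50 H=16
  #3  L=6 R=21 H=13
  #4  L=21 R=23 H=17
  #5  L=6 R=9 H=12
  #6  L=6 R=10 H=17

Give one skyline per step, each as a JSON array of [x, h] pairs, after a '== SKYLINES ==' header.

== SKYLINES ==
[[18,16],[21,0]]
[[18,16],[21,0],[48,16],[50,0]]
[[6,13],[18,16],[21,0],[48,16],[50,0]]
[[6,13],[18,16],[21,17],[23,0],[48,16],[50,0]]
[[6,13],[18,16],[21,17],[23,0],[48,16],[50,0]]
[[6,17],[10,13],[18,16],[21,17],[23,0],[48,16],[50,0]]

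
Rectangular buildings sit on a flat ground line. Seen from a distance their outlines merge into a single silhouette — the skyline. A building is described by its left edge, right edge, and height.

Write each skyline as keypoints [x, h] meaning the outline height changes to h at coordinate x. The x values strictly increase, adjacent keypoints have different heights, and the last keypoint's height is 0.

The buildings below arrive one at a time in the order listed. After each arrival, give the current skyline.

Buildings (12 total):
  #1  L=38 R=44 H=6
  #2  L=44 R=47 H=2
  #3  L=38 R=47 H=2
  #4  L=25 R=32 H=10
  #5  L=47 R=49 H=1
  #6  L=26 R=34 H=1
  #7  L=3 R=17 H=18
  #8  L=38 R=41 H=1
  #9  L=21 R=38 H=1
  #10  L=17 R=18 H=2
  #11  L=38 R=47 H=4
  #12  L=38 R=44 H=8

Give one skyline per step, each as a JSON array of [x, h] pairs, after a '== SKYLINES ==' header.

== SKYLINES ==
[[38,6],[44,0]]
[[38,6],[44,2],[47,0]]
[[38,6],[44,2],[47,0]]
[[25,10],[32,0],[38,6],[44,2],[47,0]]
[[25,10],[32,0],[38,6],[44,2],[47,1],[49,0]]
[[25,10],[32,1],[34,0],[38,6],[44,2],[47,1],[49,0]]
[[3,18],[17,0],[25,10],[32,1],[34,0],[38,6],[44,2],[47,1],[49,0]]
[[3,18],[17,0],[25,10],[32,1],[34,0],[38,6],[44,2],[47,1],[49,0]]
[[3,18],[17,0],[21,1],[25,10],[32,1],[38,6],[44,2],[47,1],[49,0]]
[[3,18],[17,2],[18,0],[21,1],[25,10],[32,1],[38,6],[44,2],[47,1],[49,0]]
[[3,18],[17,2],[18,0],[21,1],[25,10],[32,1],[38,6],[44,4],[47,1],[49,0]]
[[3,18],[17,2],[18,0],[21,1],[25,10],[32,1],[38,8],[44,4],[47,1],[49,0]]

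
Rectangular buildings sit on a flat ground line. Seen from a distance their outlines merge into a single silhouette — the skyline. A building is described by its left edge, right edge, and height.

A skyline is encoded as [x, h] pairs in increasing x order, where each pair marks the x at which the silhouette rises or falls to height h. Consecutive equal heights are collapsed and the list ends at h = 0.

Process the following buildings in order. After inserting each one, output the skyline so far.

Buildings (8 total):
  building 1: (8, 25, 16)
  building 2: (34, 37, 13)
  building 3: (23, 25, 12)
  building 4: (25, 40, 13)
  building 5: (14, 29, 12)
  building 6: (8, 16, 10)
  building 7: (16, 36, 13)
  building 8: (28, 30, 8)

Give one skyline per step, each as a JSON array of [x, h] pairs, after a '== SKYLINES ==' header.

== SKYLINES ==
[[8,16],[25,0]]
[[8,16],[25,0],[34,13],[37,0]]
[[8,16],[25,0],[34,13],[37,0]]
[[8,16],[25,13],[40,0]]
[[8,16],[25,13],[40,0]]
[[8,16],[25,13],[40,0]]
[[8,16],[25,13],[40,0]]
[[8,16],[25,13],[40,0]]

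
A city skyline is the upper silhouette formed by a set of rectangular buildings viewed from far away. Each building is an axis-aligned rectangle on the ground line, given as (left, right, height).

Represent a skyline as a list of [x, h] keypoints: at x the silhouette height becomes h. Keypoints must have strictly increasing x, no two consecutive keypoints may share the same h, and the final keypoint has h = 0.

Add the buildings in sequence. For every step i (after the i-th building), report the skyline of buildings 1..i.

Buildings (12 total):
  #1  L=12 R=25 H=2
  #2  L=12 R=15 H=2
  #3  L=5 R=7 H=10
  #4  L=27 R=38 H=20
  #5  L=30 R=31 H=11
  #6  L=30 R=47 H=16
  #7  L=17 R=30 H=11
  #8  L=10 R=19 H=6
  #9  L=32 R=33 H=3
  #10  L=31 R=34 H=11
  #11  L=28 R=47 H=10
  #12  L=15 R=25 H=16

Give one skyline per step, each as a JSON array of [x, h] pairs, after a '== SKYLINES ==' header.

== SKYLINES ==
[[12,2],[25,0]]
[[12,2],[25,0]]
[[5,10],[7,0],[12,2],[25,0]]
[[5,10],[7,0],[12,2],[25,0],[27,20],[38,0]]
[[5,10],[7,0],[12,2],[25,0],[27,20],[38,0]]
[[5,10],[7,0],[12,2],[25,0],[27,20],[38,16],[47,0]]
[[5,10],[7,0],[12,2],[17,11],[27,20],[38,16],[47,0]]
[[5,10],[7,0],[10,6],[17,11],[27,20],[38,16],[47,0]]
[[5,10],[7,0],[10,6],[17,11],[27,20],[38,16],[47,0]]
[[5,10],[7,0],[10,6],[17,11],[27,20],[38,16],[47,0]]
[[5,10],[7,0],[10,6],[17,11],[27,20],[38,16],[47,0]]
[[5,10],[7,0],[10,6],[15,16],[25,11],[27,20],[38,16],[47,0]]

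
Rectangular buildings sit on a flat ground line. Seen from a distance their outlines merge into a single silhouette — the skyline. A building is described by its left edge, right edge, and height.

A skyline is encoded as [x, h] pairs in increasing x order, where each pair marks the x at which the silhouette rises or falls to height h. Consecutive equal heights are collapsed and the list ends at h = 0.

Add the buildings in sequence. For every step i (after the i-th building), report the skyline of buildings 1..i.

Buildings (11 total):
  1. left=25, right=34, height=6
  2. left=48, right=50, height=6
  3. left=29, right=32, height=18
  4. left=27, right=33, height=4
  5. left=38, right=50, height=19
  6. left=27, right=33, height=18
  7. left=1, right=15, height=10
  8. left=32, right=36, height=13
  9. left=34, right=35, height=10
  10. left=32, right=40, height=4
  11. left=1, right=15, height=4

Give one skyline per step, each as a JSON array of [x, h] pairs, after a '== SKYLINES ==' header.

== SKYLINES ==
[[25,6],[34,0]]
[[25,6],[34,0],[48,6],[50,0]]
[[25,6],[29,18],[32,6],[34,0],[48,6],[50,0]]
[[25,6],[29,18],[32,6],[34,0],[48,6],[50,0]]
[[25,6],[29,18],[32,6],[34,0],[38,19],[50,0]]
[[25,6],[27,18],[33,6],[34,0],[38,19],[50,0]]
[[1,10],[15,0],[25,6],[27,18],[33,6],[34,0],[38,19],[50,0]]
[[1,10],[15,0],[25,6],[27,18],[33,13],[36,0],[38,19],[50,0]]
[[1,10],[15,0],[25,6],[27,18],[33,13],[36,0],[38,19],[50,0]]
[[1,10],[15,0],[25,6],[27,18],[33,13],[36,4],[38,19],[50,0]]
[[1,10],[15,0],[25,6],[27,18],[33,13],[36,4],[38,19],[50,0]]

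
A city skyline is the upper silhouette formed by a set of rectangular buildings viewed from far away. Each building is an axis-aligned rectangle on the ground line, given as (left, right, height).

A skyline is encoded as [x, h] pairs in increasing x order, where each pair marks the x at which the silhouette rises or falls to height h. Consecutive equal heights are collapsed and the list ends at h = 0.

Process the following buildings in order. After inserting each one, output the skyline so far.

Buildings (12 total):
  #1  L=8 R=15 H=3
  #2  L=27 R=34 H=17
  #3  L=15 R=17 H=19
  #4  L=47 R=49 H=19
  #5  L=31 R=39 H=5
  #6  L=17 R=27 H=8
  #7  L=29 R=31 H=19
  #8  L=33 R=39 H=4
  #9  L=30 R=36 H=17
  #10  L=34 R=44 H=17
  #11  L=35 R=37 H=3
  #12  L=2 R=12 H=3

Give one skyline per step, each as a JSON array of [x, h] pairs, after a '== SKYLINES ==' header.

== SKYLINES ==
[[8,3],[15,0]]
[[8,3],[15,0],[27,17],[34,0]]
[[8,3],[15,19],[17,0],[27,17],[34,0]]
[[8,3],[15,19],[17,0],[27,17],[34,0],[47,19],[49,0]]
[[8,3],[15,19],[17,0],[27,17],[34,5],[39,0],[47,19],[49,0]]
[[8,3],[15,19],[17,8],[27,17],[34,5],[39,0],[47,19],[49,0]]
[[8,3],[15,19],[17,8],[27,17],[29,19],[31,17],[34,5],[39,0],[47,19],[49,0]]
[[8,3],[15,19],[17,8],[27,17],[29,19],[31,17],[34,5],[39,0],[47,19],[49,0]]
[[8,3],[15,19],[17,8],[27,17],[29,19],[31,17],[36,5],[39,0],[47,19],[49,0]]
[[8,3],[15,19],[17,8],[27,17],[29,19],[31,17],[44,0],[47,19],[49,0]]
[[8,3],[15,19],[17,8],[27,17],[29,19],[31,17],[44,0],[47,19],[49,0]]
[[2,3],[15,19],[17,8],[27,17],[29,19],[31,17],[44,0],[47,19],[49,0]]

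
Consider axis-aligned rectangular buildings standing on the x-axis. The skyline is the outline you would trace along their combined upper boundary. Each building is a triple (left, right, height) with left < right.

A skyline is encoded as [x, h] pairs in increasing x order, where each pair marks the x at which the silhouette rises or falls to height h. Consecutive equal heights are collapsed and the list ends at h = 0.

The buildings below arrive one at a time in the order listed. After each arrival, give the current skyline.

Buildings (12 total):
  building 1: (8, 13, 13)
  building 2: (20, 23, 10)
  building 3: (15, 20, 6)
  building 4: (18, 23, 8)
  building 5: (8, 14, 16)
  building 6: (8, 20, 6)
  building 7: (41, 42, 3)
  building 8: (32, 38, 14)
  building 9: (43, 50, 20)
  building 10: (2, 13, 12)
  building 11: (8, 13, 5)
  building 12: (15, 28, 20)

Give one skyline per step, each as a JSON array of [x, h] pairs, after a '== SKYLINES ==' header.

== SKYLINES ==
[[8,13],[13,0]]
[[8,13],[13,0],[20,10],[23,0]]
[[8,13],[13,0],[15,6],[20,10],[23,0]]
[[8,13],[13,0],[15,6],[18,8],[20,10],[23,0]]
[[8,16],[14,0],[15,6],[18,8],[20,10],[23,0]]
[[8,16],[14,6],[18,8],[20,10],[23,0]]
[[8,16],[14,6],[18,8],[20,10],[23,0],[41,3],[42,0]]
[[8,16],[14,6],[18,8],[20,10],[23,0],[32,14],[38,0],[41,3],[42,0]]
[[8,16],[14,6],[18,8],[20,10],[23,0],[32,14],[38,0],[41,3],[42,0],[43,20],[50,0]]
[[2,12],[8,16],[14,6],[18,8],[20,10],[23,0],[32,14],[38,0],[41,3],[42,0],[43,20],[50,0]]
[[2,12],[8,16],[14,6],[18,8],[20,10],[23,0],[32,14],[38,0],[41,3],[42,0],[43,20],[50,0]]
[[2,12],[8,16],[14,6],[15,20],[28,0],[32,14],[38,0],[41,3],[42,0],[43,20],[50,0]]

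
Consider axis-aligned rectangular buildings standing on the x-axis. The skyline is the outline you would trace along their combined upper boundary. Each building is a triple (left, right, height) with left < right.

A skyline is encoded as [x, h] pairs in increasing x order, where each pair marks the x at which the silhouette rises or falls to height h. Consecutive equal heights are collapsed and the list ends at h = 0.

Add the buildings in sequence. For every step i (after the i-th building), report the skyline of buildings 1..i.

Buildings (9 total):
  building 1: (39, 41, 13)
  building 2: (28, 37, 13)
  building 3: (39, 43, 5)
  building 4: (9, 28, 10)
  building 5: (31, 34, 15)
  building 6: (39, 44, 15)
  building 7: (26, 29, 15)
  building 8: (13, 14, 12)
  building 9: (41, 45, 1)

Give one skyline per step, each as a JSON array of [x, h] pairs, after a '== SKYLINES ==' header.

== SKYLINES ==
[[39,13],[41,0]]
[[28,13],[37,0],[39,13],[41,0]]
[[28,13],[37,0],[39,13],[41,5],[43,0]]
[[9,10],[28,13],[37,0],[39,13],[41,5],[43,0]]
[[9,10],[28,13],[31,15],[34,13],[37,0],[39,13],[41,5],[43,0]]
[[9,10],[28,13],[31,15],[34,13],[37,0],[39,15],[44,0]]
[[9,10],[26,15],[29,13],[31,15],[34,13],[37,0],[39,15],[44,0]]
[[9,10],[13,12],[14,10],[26,15],[29,13],[31,15],[34,13],[37,0],[39,15],[44,0]]
[[9,10],[13,12],[14,10],[26,15],[29,13],[31,15],[34,13],[37,0],[39,15],[44,1],[45,0]]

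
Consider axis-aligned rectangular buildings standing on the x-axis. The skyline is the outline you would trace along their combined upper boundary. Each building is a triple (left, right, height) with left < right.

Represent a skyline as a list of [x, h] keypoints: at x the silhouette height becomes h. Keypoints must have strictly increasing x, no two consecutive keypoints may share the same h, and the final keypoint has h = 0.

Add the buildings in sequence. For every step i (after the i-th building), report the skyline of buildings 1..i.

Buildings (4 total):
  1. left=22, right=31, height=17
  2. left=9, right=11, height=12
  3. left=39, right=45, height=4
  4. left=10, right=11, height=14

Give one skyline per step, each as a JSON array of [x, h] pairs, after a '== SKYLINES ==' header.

== SKYLINES ==
[[22,17],[31,0]]
[[9,12],[11,0],[22,17],[31,0]]
[[9,12],[11,0],[22,17],[31,0],[39,4],[45,0]]
[[9,12],[10,14],[11,0],[22,17],[31,0],[39,4],[45,0]]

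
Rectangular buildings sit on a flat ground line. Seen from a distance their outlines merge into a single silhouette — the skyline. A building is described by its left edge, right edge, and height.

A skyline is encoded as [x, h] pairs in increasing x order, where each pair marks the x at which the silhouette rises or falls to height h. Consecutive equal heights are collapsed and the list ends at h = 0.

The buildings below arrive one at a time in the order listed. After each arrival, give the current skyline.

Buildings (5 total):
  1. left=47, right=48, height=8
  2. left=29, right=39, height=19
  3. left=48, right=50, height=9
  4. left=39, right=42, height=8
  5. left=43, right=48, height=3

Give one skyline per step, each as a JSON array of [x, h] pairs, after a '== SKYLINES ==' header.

== SKYLINES ==
[[47,8],[48,0]]
[[29,19],[39,0],[47,8],[48,0]]
[[29,19],[39,0],[47,8],[48,9],[50,0]]
[[29,19],[39,8],[42,0],[47,8],[48,9],[50,0]]
[[29,19],[39,8],[42,0],[43,3],[47,8],[48,9],[50,0]]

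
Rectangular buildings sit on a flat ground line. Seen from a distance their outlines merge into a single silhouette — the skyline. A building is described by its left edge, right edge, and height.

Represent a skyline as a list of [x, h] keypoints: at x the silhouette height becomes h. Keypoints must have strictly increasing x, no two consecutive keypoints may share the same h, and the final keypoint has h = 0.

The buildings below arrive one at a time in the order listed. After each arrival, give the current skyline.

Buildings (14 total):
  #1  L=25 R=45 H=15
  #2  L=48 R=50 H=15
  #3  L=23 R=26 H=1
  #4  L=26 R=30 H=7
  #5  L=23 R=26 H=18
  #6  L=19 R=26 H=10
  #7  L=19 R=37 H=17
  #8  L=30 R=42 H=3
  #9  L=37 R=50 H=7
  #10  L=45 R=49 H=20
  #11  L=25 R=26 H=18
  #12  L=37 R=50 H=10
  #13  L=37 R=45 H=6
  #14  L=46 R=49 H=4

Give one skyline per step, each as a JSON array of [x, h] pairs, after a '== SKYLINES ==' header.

== SKYLINES ==
[[25,15],[45,0]]
[[25,15],[45,0],[48,15],[50,0]]
[[23,1],[25,15],[45,0],[48,15],[50,0]]
[[23,1],[25,15],[45,0],[48,15],[50,0]]
[[23,18],[26,15],[45,0],[48,15],[50,0]]
[[19,10],[23,18],[26,15],[45,0],[48,15],[50,0]]
[[19,17],[23,18],[26,17],[37,15],[45,0],[48,15],[50,0]]
[[19,17],[23,18],[26,17],[37,15],[45,0],[48,15],[50,0]]
[[19,17],[23,18],[26,17],[37,15],[45,7],[48,15],[50,0]]
[[19,17],[23,18],[26,17],[37,15],[45,20],[49,15],[50,0]]
[[19,17],[23,18],[26,17],[37,15],[45,20],[49,15],[50,0]]
[[19,17],[23,18],[26,17],[37,15],[45,20],[49,15],[50,0]]
[[19,17],[23,18],[26,17],[37,15],[45,20],[49,15],[50,0]]
[[19,17],[23,18],[26,17],[37,15],[45,20],[49,15],[50,0]]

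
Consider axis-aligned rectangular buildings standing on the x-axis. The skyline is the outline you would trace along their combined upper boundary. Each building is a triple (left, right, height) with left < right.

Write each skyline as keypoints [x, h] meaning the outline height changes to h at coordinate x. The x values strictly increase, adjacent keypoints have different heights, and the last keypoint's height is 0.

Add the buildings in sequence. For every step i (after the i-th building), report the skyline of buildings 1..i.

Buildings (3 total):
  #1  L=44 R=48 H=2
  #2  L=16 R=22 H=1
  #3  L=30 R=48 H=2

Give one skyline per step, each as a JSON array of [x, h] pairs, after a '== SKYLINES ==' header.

== SKYLINES ==
[[44,2],[48,0]]
[[16,1],[22,0],[44,2],[48,0]]
[[16,1],[22,0],[30,2],[48,0]]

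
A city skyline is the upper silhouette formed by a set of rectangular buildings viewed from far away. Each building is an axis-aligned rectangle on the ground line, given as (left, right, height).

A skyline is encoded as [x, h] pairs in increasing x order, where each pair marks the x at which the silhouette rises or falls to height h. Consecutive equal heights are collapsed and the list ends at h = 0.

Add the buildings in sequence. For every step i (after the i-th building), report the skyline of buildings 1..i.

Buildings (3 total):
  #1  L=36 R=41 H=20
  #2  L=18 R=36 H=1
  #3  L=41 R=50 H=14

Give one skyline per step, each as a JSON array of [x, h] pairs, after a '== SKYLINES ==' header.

== SKYLINES ==
[[36,20],[41,0]]
[[18,1],[36,20],[41,0]]
[[18,1],[36,20],[41,14],[50,0]]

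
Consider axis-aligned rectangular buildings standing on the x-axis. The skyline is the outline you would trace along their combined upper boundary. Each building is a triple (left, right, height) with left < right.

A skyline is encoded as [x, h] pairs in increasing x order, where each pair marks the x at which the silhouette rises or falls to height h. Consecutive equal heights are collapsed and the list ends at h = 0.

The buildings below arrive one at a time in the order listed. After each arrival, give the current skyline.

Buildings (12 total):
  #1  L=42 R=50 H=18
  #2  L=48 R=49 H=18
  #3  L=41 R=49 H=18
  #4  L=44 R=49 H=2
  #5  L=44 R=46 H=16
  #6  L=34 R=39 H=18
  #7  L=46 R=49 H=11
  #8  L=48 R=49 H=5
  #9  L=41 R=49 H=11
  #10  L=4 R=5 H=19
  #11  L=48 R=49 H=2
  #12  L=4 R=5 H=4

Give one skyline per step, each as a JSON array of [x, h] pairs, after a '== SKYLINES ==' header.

== SKYLINES ==
[[42,18],[50,0]]
[[42,18],[50,0]]
[[41,18],[50,0]]
[[41,18],[50,0]]
[[41,18],[50,0]]
[[34,18],[39,0],[41,18],[50,0]]
[[34,18],[39,0],[41,18],[50,0]]
[[34,18],[39,0],[41,18],[50,0]]
[[34,18],[39,0],[41,18],[50,0]]
[[4,19],[5,0],[34,18],[39,0],[41,18],[50,0]]
[[4,19],[5,0],[34,18],[39,0],[41,18],[50,0]]
[[4,19],[5,0],[34,18],[39,0],[41,18],[50,0]]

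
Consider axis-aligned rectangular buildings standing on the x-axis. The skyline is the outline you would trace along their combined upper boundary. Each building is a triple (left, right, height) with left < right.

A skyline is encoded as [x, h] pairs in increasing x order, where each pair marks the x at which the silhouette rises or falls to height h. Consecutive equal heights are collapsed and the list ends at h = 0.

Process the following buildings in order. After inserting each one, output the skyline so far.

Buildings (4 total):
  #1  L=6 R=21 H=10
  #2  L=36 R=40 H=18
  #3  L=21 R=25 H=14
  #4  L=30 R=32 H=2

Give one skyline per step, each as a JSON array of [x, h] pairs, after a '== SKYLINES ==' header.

== SKYLINES ==
[[6,10],[21,0]]
[[6,10],[21,0],[36,18],[40,0]]
[[6,10],[21,14],[25,0],[36,18],[40,0]]
[[6,10],[21,14],[25,0],[30,2],[32,0],[36,18],[40,0]]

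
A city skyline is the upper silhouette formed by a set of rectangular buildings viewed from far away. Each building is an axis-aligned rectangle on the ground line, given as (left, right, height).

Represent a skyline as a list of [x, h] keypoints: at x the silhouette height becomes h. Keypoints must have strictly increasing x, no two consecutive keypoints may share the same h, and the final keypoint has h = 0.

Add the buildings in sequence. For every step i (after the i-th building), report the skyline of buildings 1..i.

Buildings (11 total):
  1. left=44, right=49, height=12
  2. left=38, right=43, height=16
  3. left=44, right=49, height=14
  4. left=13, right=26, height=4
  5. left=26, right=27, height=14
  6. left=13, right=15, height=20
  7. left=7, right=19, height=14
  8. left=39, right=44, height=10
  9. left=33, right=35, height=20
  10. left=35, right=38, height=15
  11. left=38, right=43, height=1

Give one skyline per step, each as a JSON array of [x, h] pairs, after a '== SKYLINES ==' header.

== SKYLINES ==
[[44,12],[49,0]]
[[38,16],[43,0],[44,12],[49,0]]
[[38,16],[43,0],[44,14],[49,0]]
[[13,4],[26,0],[38,16],[43,0],[44,14],[49,0]]
[[13,4],[26,14],[27,0],[38,16],[43,0],[44,14],[49,0]]
[[13,20],[15,4],[26,14],[27,0],[38,16],[43,0],[44,14],[49,0]]
[[7,14],[13,20],[15,14],[19,4],[26,14],[27,0],[38,16],[43,0],[44,14],[49,0]]
[[7,14],[13,20],[15,14],[19,4],[26,14],[27,0],[38,16],[43,10],[44,14],[49,0]]
[[7,14],[13,20],[15,14],[19,4],[26,14],[27,0],[33,20],[35,0],[38,16],[43,10],[44,14],[49,0]]
[[7,14],[13,20],[15,14],[19,4],[26,14],[27,0],[33,20],[35,15],[38,16],[43,10],[44,14],[49,0]]
[[7,14],[13,20],[15,14],[19,4],[26,14],[27,0],[33,20],[35,15],[38,16],[43,10],[44,14],[49,0]]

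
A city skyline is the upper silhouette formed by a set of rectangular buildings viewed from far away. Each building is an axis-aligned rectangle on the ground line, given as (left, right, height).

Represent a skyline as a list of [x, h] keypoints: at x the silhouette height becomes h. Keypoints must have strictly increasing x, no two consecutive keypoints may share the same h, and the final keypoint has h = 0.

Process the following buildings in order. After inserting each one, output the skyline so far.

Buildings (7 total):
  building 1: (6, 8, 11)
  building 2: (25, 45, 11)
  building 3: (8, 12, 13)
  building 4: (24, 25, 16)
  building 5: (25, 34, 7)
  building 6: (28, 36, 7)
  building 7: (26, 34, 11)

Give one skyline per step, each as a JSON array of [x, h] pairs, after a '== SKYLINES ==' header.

== SKYLINES ==
[[6,11],[8,0]]
[[6,11],[8,0],[25,11],[45,0]]
[[6,11],[8,13],[12,0],[25,11],[45,0]]
[[6,11],[8,13],[12,0],[24,16],[25,11],[45,0]]
[[6,11],[8,13],[12,0],[24,16],[25,11],[45,0]]
[[6,11],[8,13],[12,0],[24,16],[25,11],[45,0]]
[[6,11],[8,13],[12,0],[24,16],[25,11],[45,0]]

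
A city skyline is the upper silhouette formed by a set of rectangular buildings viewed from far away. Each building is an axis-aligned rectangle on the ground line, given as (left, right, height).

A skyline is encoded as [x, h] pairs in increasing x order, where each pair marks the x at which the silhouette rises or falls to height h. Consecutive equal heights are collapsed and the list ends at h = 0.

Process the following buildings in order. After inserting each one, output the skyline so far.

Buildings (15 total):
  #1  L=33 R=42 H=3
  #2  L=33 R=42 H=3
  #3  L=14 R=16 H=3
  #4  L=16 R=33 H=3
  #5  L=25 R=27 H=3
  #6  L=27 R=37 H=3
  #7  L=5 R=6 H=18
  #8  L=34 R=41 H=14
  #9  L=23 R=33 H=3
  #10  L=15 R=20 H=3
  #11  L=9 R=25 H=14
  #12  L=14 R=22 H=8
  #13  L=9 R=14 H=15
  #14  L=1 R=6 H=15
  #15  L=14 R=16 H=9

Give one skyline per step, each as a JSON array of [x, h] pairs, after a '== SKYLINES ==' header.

== SKYLINES ==
[[33,3],[42,0]]
[[33,3],[42,0]]
[[14,3],[16,0],[33,3],[42,0]]
[[14,3],[42,0]]
[[14,3],[42,0]]
[[14,3],[42,0]]
[[5,18],[6,0],[14,3],[42,0]]
[[5,18],[6,0],[14,3],[34,14],[41,3],[42,0]]
[[5,18],[6,0],[14,3],[34,14],[41,3],[42,0]]
[[5,18],[6,0],[14,3],[34,14],[41,3],[42,0]]
[[5,18],[6,0],[9,14],[25,3],[34,14],[41,3],[42,0]]
[[5,18],[6,0],[9,14],[25,3],[34,14],[41,3],[42,0]]
[[5,18],[6,0],[9,15],[14,14],[25,3],[34,14],[41,3],[42,0]]
[[1,15],[5,18],[6,0],[9,15],[14,14],[25,3],[34,14],[41,3],[42,0]]
[[1,15],[5,18],[6,0],[9,15],[14,14],[25,3],[34,14],[41,3],[42,0]]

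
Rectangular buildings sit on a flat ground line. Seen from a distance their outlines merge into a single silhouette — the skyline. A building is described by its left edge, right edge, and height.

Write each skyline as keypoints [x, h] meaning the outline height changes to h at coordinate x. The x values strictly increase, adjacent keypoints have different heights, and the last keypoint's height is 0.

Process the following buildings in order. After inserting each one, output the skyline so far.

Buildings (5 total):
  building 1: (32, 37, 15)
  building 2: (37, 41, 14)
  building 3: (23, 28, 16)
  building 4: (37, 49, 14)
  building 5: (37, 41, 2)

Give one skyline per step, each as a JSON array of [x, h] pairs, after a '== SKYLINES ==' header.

== SKYLINES ==
[[32,15],[37,0]]
[[32,15],[37,14],[41,0]]
[[23,16],[28,0],[32,15],[37,14],[41,0]]
[[23,16],[28,0],[32,15],[37,14],[49,0]]
[[23,16],[28,0],[32,15],[37,14],[49,0]]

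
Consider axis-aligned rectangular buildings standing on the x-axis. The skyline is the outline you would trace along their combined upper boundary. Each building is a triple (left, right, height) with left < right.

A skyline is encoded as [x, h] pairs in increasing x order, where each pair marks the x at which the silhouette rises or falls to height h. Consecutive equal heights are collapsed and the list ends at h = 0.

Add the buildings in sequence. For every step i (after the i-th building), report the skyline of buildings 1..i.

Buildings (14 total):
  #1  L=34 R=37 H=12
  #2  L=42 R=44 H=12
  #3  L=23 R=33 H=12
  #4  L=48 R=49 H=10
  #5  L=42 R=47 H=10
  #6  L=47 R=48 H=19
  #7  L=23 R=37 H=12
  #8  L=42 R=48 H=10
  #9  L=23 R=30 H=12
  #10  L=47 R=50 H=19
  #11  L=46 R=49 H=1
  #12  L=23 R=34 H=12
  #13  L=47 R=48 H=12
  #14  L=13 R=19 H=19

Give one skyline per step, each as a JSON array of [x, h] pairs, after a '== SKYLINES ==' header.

== SKYLINES ==
[[34,12],[37,0]]
[[34,12],[37,0],[42,12],[44,0]]
[[23,12],[33,0],[34,12],[37,0],[42,12],[44,0]]
[[23,12],[33,0],[34,12],[37,0],[42,12],[44,0],[48,10],[49,0]]
[[23,12],[33,0],[34,12],[37,0],[42,12],[44,10],[47,0],[48,10],[49,0]]
[[23,12],[33,0],[34,12],[37,0],[42,12],[44,10],[47,19],[48,10],[49,0]]
[[23,12],[37,0],[42,12],[44,10],[47,19],[48,10],[49,0]]
[[23,12],[37,0],[42,12],[44,10],[47,19],[48,10],[49,0]]
[[23,12],[37,0],[42,12],[44,10],[47,19],[48,10],[49,0]]
[[23,12],[37,0],[42,12],[44,10],[47,19],[50,0]]
[[23,12],[37,0],[42,12],[44,10],[47,19],[50,0]]
[[23,12],[37,0],[42,12],[44,10],[47,19],[50,0]]
[[23,12],[37,0],[42,12],[44,10],[47,19],[50,0]]
[[13,19],[19,0],[23,12],[37,0],[42,12],[44,10],[47,19],[50,0]]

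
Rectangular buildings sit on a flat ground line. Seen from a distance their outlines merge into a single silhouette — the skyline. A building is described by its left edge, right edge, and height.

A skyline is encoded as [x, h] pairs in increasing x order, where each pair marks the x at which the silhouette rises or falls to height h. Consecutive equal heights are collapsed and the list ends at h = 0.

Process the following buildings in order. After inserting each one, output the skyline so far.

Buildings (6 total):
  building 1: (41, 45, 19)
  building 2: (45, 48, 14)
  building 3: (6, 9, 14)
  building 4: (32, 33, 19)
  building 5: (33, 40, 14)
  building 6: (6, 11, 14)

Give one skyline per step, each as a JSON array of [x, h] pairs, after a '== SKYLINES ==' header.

== SKYLINES ==
[[41,19],[45,0]]
[[41,19],[45,14],[48,0]]
[[6,14],[9,0],[41,19],[45,14],[48,0]]
[[6,14],[9,0],[32,19],[33,0],[41,19],[45,14],[48,0]]
[[6,14],[9,0],[32,19],[33,14],[40,0],[41,19],[45,14],[48,0]]
[[6,14],[11,0],[32,19],[33,14],[40,0],[41,19],[45,14],[48,0]]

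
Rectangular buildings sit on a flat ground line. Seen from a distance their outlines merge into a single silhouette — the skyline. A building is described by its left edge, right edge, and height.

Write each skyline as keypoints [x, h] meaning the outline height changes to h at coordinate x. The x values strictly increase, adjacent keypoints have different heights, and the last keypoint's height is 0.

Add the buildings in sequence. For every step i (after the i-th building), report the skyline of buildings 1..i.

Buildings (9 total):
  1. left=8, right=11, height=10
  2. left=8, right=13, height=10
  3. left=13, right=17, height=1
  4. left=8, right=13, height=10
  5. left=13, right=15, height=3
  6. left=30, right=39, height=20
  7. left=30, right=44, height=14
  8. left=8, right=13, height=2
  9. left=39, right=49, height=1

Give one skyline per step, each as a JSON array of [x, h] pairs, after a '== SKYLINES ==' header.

== SKYLINES ==
[[8,10],[11,0]]
[[8,10],[13,0]]
[[8,10],[13,1],[17,0]]
[[8,10],[13,1],[17,0]]
[[8,10],[13,3],[15,1],[17,0]]
[[8,10],[13,3],[15,1],[17,0],[30,20],[39,0]]
[[8,10],[13,3],[15,1],[17,0],[30,20],[39,14],[44,0]]
[[8,10],[13,3],[15,1],[17,0],[30,20],[39,14],[44,0]]
[[8,10],[13,3],[15,1],[17,0],[30,20],[39,14],[44,1],[49,0]]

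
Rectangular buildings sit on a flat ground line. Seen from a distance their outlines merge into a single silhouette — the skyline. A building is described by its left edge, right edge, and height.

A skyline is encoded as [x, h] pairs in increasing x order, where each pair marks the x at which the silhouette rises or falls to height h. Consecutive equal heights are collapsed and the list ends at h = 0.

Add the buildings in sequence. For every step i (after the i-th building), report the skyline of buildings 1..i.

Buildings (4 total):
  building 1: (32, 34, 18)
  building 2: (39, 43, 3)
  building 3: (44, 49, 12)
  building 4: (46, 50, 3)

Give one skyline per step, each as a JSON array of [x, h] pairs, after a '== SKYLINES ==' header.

== SKYLINES ==
[[32,18],[34,0]]
[[32,18],[34,0],[39,3],[43,0]]
[[32,18],[34,0],[39,3],[43,0],[44,12],[49,0]]
[[32,18],[34,0],[39,3],[43,0],[44,12],[49,3],[50,0]]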